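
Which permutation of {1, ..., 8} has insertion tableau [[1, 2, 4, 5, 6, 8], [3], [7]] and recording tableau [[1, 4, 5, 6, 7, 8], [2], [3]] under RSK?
Reverse the RSK construction: for i from n down to 1, find the cell of Q containing i, remove the entry at that cell from P, and reverse-bump it up through P; the value ejected from row 1 is w(i).

Step i=8: Q has 8 at row 1, column 6; remove that cell from P, ejecting 8. So w(8) = 8. P is now [[1, 2, 4, 5, 6], [3], [7]].
Step i=7: Q has 7 at row 1, column 5; remove that cell from P, ejecting 6. So w(7) = 6. P is now [[1, 2, 4, 5], [3], [7]].
Step i=6: Q has 6 at row 1, column 4; remove that cell from P, ejecting 5. So w(6) = 5. P is now [[1, 2, 4], [3], [7]].
Step i=5: Q has 5 at row 1, column 3; remove that cell from P, ejecting 4. So w(5) = 4. P is now [[1, 2], [3], [7]].
Step i=4: Q has 4 at row 1, column 2; remove that cell from P, ejecting 2. So w(4) = 2. P is now [[1], [3], [7]].
Step i=3: Q has 3 at row 3, column 1; remove 7 from row 3 of P and reverse-bump: 7 enters row 2 and ejects 3; 3 enters row 1 and ejects 1. So w(3) = 1. P is now [[3], [7]].
Step i=2: Q has 2 at row 2, column 1; remove 7 from row 2 of P and reverse-bump: 7 enters row 1 and ejects 3. So w(2) = 3. P is now [[7]].
Step i=1: Q has 1 at row 1, column 1; remove that cell from P, ejecting 7. So w(1) = 7. P is now [].

So w = 7 3 1 2 4 5 6 8.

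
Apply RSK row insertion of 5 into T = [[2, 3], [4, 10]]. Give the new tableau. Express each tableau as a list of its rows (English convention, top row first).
5 is larger than every entry of row 1, so it is appended to row 1. The new tableau is [[2, 3, 5], [4, 10]].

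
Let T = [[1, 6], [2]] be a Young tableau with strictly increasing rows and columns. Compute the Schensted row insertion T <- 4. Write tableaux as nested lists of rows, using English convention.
In row 1, 4 replaces 6 (the leftmost entry greater than 4); 6 is bumped to row 2. 6 is appended to row 2. The new tableau is [[1, 4], [2, 6]].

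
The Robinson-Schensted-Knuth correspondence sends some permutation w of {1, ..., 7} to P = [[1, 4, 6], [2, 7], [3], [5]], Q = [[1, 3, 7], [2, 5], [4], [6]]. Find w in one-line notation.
5 3 7 2 4 1 6

Reverse the RSK construction: for i from n down to 1, find the cell of Q containing i, remove the entry at that cell from P, and reverse-bump it up through P; the value ejected from row 1 is w(i).

Step i=7: Q has 7 at row 1, column 3; remove that cell from P, ejecting 6. So w(7) = 6. P is now [[1, 4], [2, 7], [3], [5]].
Step i=6: Q has 6 at row 4, column 1; remove 5 from row 4 of P and reverse-bump: 5 enters row 3 and ejects 3; 3 enters row 2 and ejects 2; 2 enters row 1 and ejects 1. So w(6) = 1. P is now [[2, 4], [3, 7], [5]].
Step i=5: Q has 5 at row 2, column 2; remove 7 from row 2 of P and reverse-bump: 7 enters row 1 and ejects 4. So w(5) = 4. P is now [[2, 7], [3], [5]].
Step i=4: Q has 4 at row 3, column 1; remove 5 from row 3 of P and reverse-bump: 5 enters row 2 and ejects 3; 3 enters row 1 and ejects 2. So w(4) = 2. P is now [[3, 7], [5]].
Step i=3: Q has 3 at row 1, column 2; remove that cell from P, ejecting 7. So w(3) = 7. P is now [[3], [5]].
Step i=2: Q has 2 at row 2, column 1; remove 5 from row 2 of P and reverse-bump: 5 enters row 1 and ejects 3. So w(2) = 3. P is now [[5]].
Step i=1: Q has 1 at row 1, column 1; remove that cell from P, ejecting 5. So w(1) = 5. P is now [].

So w = 5 3 7 2 4 1 6.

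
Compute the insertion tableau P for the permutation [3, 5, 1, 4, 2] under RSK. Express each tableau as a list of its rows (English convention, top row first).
After inserting 3: P = [[3]].
After inserting 5: P = [[3, 5]].
After inserting 1: P = [[1, 5], [3]].
After inserting 4: P = [[1, 4], [3, 5]].
After inserting 2: P = [[1, 2], [3, 4], [5]].

So P = [[1, 2], [3, 4], [5]].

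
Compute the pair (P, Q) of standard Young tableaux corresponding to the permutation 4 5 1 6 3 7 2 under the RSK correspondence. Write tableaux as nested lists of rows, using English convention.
Insert each entry of the permutation into P by Schensted row insertion, recording in Q the position of each new cell.

After inserting 4: P = [[4]].
After inserting 5: P = [[4, 5]].
After inserting 1: P = [[1, 5], [4]].
After inserting 6: P = [[1, 5, 6], [4]].
After inserting 3: P = [[1, 3, 6], [4, 5]].
After inserting 7: P = [[1, 3, 6, 7], [4, 5]].
After inserting 2: P = [[1, 2, 6, 7], [3, 5], [4]].

So P = [[1, 2, 6, 7], [3, 5], [4]], Q = [[1, 2, 4, 6], [3, 5], [7]].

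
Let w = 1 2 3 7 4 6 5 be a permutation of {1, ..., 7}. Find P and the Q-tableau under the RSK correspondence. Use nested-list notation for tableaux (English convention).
P = [[1, 2, 3, 4, 5], [6], [7]], Q = [[1, 2, 3, 4, 6], [5], [7]]

Insert each entry of the permutation into P by Schensted row insertion, recording in Q the position of each new cell.

Insert 1: appended to row 1. P = [[1]].
Insert 2: appended to row 1. P = [[1, 2]].
Insert 3: appended to row 1. P = [[1, 2, 3]].
Insert 7: appended to row 1. P = [[1, 2, 3, 7]].
Insert 4: 4 bumps 7 from row 1; 7 starts row 2. P = [[1, 2, 3, 4], [7]].
Insert 6: appended to row 1. P = [[1, 2, 3, 4, 6], [7]].
Insert 5: 5 bumps 6 from row 1; 6 bumps 7 from row 2; 7 starts row 3. P = [[1, 2, 3, 4, 5], [6], [7]].

So P = [[1, 2, 3, 4, 5], [6], [7]], Q = [[1, 2, 3, 4, 6], [5], [7]].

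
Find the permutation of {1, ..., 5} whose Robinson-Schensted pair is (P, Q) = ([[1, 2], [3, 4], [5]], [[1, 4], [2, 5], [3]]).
5 3 1 4 2

Reverse the RSK construction: for i from n down to 1, find the cell of Q containing i, remove the entry at that cell from P, and reverse-bump it up through P; the value ejected from row 1 is w(i).

Step i=5: Q has 5 at row 2, column 2; remove 4 from row 2 of P and reverse-bump: 4 enters row 1 and ejects 2. So w(5) = 2. P is now [[1, 4], [3], [5]].
Step i=4: Q has 4 at row 1, column 2; remove that cell from P, ejecting 4. So w(4) = 4. P is now [[1], [3], [5]].
Step i=3: Q has 3 at row 3, column 1; remove 5 from row 3 of P and reverse-bump: 5 enters row 2 and ejects 3; 3 enters row 1 and ejects 1. So w(3) = 1. P is now [[3], [5]].
Step i=2: Q has 2 at row 2, column 1; remove 5 from row 2 of P and reverse-bump: 5 enters row 1 and ejects 3. So w(2) = 3. P is now [[5]].
Step i=1: Q has 1 at row 1, column 1; remove that cell from P, ejecting 5. So w(1) = 5. P is now [].

So w = 5 3 1 4 2.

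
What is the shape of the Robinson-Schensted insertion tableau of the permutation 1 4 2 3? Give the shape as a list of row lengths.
[3, 1]

Row-insert each entry into an empty tableau.

After inserting 1: P = [[1]].
After inserting 4: P = [[1, 4]].
After inserting 2: P = [[1, 2], [4]].
After inserting 3: P = [[1, 2, 3], [4]].

The final insertion tableau P = [[1, 2, 3], [4]] has shape [3, 1].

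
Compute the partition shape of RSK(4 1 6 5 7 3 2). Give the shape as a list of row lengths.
Row-insert each entry into an empty tableau.

After inserting 4: P = [[4]].
After inserting 1: P = [[1], [4]].
After inserting 6: P = [[1, 6], [4]].
After inserting 5: P = [[1, 5], [4, 6]].
After inserting 7: P = [[1, 5, 7], [4, 6]].
After inserting 3: P = [[1, 3, 7], [4, 5], [6]].
After inserting 2: P = [[1, 2, 7], [3, 5], [4], [6]].

The final insertion tableau P = [[1, 2, 7], [3, 5], [4], [6]] has shape [3, 2, 1, 1].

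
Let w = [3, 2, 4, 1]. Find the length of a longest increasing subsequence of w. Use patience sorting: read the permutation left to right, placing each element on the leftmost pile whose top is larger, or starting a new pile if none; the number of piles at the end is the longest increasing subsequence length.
2

3: new pile. tops = [3]
2: onto pile 1 (replacing 3). tops = [2]
4: new pile. tops = [2, 4]
1: onto pile 1 (replacing 2). tops = [1, 4]

2 piles, so the longest increasing subsequence has length 2.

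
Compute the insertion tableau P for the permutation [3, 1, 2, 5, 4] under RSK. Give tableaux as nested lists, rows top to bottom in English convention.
Insert 3: appended to row 1. P = [[3]].
Insert 1: 1 bumps 3 from row 1; 3 starts row 2. P = [[1], [3]].
Insert 2: appended to row 1. P = [[1, 2], [3]].
Insert 5: appended to row 1. P = [[1, 2, 5], [3]].
Insert 4: 4 bumps 5 from row 1; 5 appends to row 2. P = [[1, 2, 4], [3, 5]].

So P = [[1, 2, 4], [3, 5]].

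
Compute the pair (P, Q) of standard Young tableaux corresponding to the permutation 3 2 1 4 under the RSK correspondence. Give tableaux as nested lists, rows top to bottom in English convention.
Insert each entry of the permutation into P by Schensted row insertion, recording in Q the position of each new cell.

Insert 3: appended to row 1. P = [[3]], Q = [[1]].
Insert 2: 2 bumps 3 from row 1; 3 starts row 2. P = [[2], [3]], Q = [[1], [2]].
Insert 1: 1 bumps 2 from row 1; 2 bumps 3 from row 2; 3 starts row 3. P = [[1], [2], [3]], Q = [[1], [2], [3]].
Insert 4: appended to row 1. P = [[1, 4], [2], [3]], Q = [[1, 4], [2], [3]].

So P = [[1, 4], [2], [3]], Q = [[1, 4], [2], [3]].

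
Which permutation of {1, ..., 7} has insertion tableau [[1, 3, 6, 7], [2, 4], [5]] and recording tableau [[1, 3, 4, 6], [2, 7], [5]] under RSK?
Reverse RSK: for i = n, n-1, ..., 1, locate i in Q, remove the corresponding corner cell from P, and reverse-bump its entry up through P; the value ejected from row 1 is w(i).

So w = 5 2 4 6 1 7 3.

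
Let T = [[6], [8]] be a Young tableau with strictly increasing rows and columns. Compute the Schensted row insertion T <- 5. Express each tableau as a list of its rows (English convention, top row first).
[[5], [6], [8]]

In row 1, 5 replaces 6 (the leftmost entry greater than 5); 6 is bumped to row 2. In row 2, 6 replaces 8 (the leftmost entry greater than 6); 8 is bumped to row 3. 8 starts a new row 3. The new tableau is [[5], [6], [8]].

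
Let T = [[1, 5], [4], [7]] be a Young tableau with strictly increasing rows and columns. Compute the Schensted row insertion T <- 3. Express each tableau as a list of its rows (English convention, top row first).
[[1, 3], [4, 5], [7]]

In row 1, 3 replaces 5 (the leftmost entry greater than 3); 5 is bumped to row 2. 5 is appended to row 2. The new tableau is [[1, 3], [4, 5], [7]].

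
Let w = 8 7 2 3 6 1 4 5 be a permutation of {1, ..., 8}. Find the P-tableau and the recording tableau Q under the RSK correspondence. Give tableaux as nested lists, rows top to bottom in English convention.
Insert each entry of the permutation into P by Schensted row insertion, recording in Q the position of each new cell.

Insert 8: appended to row 1. P = [[8]], Q = [[1]].
Insert 7: 7 bumps 8 from row 1; 8 starts row 2. P = [[7], [8]], Q = [[1], [2]].
Insert 2: 2 bumps 7 from row 1; 7 bumps 8 from row 2; 8 starts row 3. P = [[2], [7], [8]], Q = [[1], [2], [3]].
Insert 3: appended to row 1. P = [[2, 3], [7], [8]], Q = [[1, 4], [2], [3]].
Insert 6: appended to row 1. P = [[2, 3, 6], [7], [8]], Q = [[1, 4, 5], [2], [3]].
Insert 1: 1 bumps 2 from row 1; 2 bumps 7 from row 2; 7 bumps 8 from row 3; 8 starts row 4. P = [[1, 3, 6], [2], [7], [8]], Q = [[1, 4, 5], [2], [3], [6]].
Insert 4: 4 bumps 6 from row 1; 6 appends to row 2. P = [[1, 3, 4], [2, 6], [7], [8]], Q = [[1, 4, 5], [2, 7], [3], [6]].
Insert 5: appended to row 1. P = [[1, 3, 4, 5], [2, 6], [7], [8]], Q = [[1, 4, 5, 8], [2, 7], [3], [6]].

So P = [[1, 3, 4, 5], [2, 6], [7], [8]], Q = [[1, 4, 5, 8], [2, 7], [3], [6]].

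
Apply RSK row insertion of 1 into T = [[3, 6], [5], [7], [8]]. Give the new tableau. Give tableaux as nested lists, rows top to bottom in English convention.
In row 1, 1 replaces 3 (the leftmost entry greater than 1); 3 is bumped to row 2. In row 2, 3 replaces 5 (the leftmost entry greater than 3); 5 is bumped to row 3. In row 3, 5 replaces 7 (the leftmost entry greater than 5); 7 is bumped to row 4. In row 4, 7 replaces 8 (the leftmost entry greater than 7); 8 is bumped to row 5. 8 starts a new row 5. The new tableau is [[1, 6], [3], [5], [7], [8]].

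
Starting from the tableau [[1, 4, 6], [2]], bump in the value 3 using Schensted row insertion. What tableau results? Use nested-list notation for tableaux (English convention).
[[1, 3, 6], [2, 4]]

In row 1, 3 replaces 4 (the leftmost entry greater than 3); 4 is bumped to row 2. 4 is appended to row 2. The new tableau is [[1, 3, 6], [2, 4]].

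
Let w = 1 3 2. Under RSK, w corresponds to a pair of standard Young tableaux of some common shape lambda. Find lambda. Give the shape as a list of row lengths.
[2, 1]

RSK row insertion gives P = [[1, 2], [3]], which has shape [2, 1].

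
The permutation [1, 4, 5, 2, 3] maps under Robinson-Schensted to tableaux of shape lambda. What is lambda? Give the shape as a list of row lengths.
[3, 2]

Row-insert each entry into an empty tableau.

After inserting 1: P = [[1]].
After inserting 4: P = [[1, 4]].
After inserting 5: P = [[1, 4, 5]].
After inserting 2: P = [[1, 2, 5], [4]].
After inserting 3: P = [[1, 2, 3], [4, 5]].

The final insertion tableau P = [[1, 2, 3], [4, 5]] has shape [3, 2].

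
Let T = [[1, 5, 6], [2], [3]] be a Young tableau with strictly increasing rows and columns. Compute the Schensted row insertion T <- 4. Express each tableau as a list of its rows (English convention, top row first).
[[1, 4, 6], [2, 5], [3]]

In row 1, 4 replaces 5 (the leftmost entry greater than 4); 5 is bumped to row 2. 5 is appended to row 2. The new tableau is [[1, 4, 6], [2, 5], [3]].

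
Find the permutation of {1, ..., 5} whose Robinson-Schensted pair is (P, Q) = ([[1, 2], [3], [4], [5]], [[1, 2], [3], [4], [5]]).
1 5 4 3 2

Reverse the RSK construction: for i from n down to 1, find the cell of Q containing i, remove the entry at that cell from P, and reverse-bump it up through P; the value ejected from row 1 is w(i).

Step i=5: Q has 5 at row 4, column 1; remove 5 from row 4 of P and reverse-bump: 5 enters row 3 and ejects 4; 4 enters row 2 and ejects 3; 3 enters row 1 and ejects 2. So w(5) = 2. P is now [[1, 3], [4], [5]].
Step i=4: Q has 4 at row 3, column 1; remove 5 from row 3 of P and reverse-bump: 5 enters row 2 and ejects 4; 4 enters row 1 and ejects 3. So w(4) = 3. P is now [[1, 4], [5]].
Step i=3: Q has 3 at row 2, column 1; remove 5 from row 2 of P and reverse-bump: 5 enters row 1 and ejects 4. So w(3) = 4. P is now [[1, 5]].
Step i=2: Q has 2 at row 1, column 2; remove that cell from P, ejecting 5. So w(2) = 5. P is now [[1]].
Step i=1: Q has 1 at row 1, column 1; remove that cell from P, ejecting 1. So w(1) = 1. P is now [].

So w = 1 5 4 3 2.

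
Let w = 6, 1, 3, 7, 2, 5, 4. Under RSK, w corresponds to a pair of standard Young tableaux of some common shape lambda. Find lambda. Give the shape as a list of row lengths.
RSK row insertion gives P = [[1, 2, 4], [3, 5], [6, 7]], which has shape [3, 2, 2].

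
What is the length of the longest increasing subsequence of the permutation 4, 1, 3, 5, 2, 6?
4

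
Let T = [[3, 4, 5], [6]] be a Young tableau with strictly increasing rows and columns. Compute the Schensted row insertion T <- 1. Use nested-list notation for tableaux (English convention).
[[1, 4, 5], [3], [6]]

In row 1, 1 replaces 3 (the leftmost entry greater than 1); 3 is bumped to row 2. In row 2, 3 replaces 6 (the leftmost entry greater than 3); 6 is bumped to row 3. 6 starts a new row 3. The new tableau is [[1, 4, 5], [3], [6]].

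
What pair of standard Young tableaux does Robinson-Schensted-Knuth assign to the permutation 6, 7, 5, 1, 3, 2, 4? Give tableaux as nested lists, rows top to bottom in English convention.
Insert each entry of the permutation into P by Schensted row insertion, recording in Q the position of each new cell.

After inserting 6: P = [[6]].
After inserting 7: P = [[6, 7]].
After inserting 5: P = [[5, 7], [6]].
After inserting 1: P = [[1, 7], [5], [6]].
After inserting 3: P = [[1, 3], [5, 7], [6]].
After inserting 2: P = [[1, 2], [3, 7], [5], [6]].
After inserting 4: P = [[1, 2, 4], [3, 7], [5], [6]].

So P = [[1, 2, 4], [3, 7], [5], [6]], Q = [[1, 2, 7], [3, 5], [4], [6]].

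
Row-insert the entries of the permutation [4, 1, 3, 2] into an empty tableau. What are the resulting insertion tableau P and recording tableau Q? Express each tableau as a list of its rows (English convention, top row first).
Insert each entry of the permutation into P by Schensted row insertion, recording in Q the position of each new cell.

Insert 4: appended to row 1. P = [[4]].
Insert 1: 1 bumps 4 from row 1; 4 starts row 2. P = [[1], [4]].
Insert 3: appended to row 1. P = [[1, 3], [4]].
Insert 2: 2 bumps 3 from row 1; 3 bumps 4 from row 2; 4 starts row 3. P = [[1, 2], [3], [4]].

So P = [[1, 2], [3], [4]], Q = [[1, 3], [2], [4]].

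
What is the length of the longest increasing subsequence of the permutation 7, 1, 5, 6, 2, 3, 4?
4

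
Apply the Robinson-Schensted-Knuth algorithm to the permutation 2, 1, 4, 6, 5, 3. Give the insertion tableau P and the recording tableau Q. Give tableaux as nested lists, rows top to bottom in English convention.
Insert each entry of the permutation into P by Schensted row insertion, recording in Q the position of each new cell.

After inserting 2: P = [[2]].
After inserting 1: P = [[1], [2]].
After inserting 4: P = [[1, 4], [2]].
After inserting 6: P = [[1, 4, 6], [2]].
After inserting 5: P = [[1, 4, 5], [2, 6]].
After inserting 3: P = [[1, 3, 5], [2, 4], [6]].

So P = [[1, 3, 5], [2, 4], [6]], Q = [[1, 3, 4], [2, 5], [6]].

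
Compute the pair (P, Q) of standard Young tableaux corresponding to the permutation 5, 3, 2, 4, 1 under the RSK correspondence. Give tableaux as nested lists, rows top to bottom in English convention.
P = [[1, 4], [2], [3], [5]], Q = [[1, 4], [2], [3], [5]]

Insert each entry of the permutation into P by Schensted row insertion, recording in Q the position of each new cell.

Insert 5: appended to row 1. P = [[5]], Q = [[1]].
Insert 3: 3 bumps 5 from row 1; 5 starts row 2. P = [[3], [5]], Q = [[1], [2]].
Insert 2: 2 bumps 3 from row 1; 3 bumps 5 from row 2; 5 starts row 3. P = [[2], [3], [5]], Q = [[1], [2], [3]].
Insert 4: appended to row 1. P = [[2, 4], [3], [5]], Q = [[1, 4], [2], [3]].
Insert 1: 1 bumps 2 from row 1; 2 bumps 3 from row 2; 3 bumps 5 from row 3; 5 starts row 4. P = [[1, 4], [2], [3], [5]], Q = [[1, 4], [2], [3], [5]].

So P = [[1, 4], [2], [3], [5]], Q = [[1, 4], [2], [3], [5]].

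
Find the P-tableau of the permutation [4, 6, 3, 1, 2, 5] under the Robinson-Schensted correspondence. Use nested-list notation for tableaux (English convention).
P = [[1, 2, 5], [3, 6], [4]]

Insert 4: appended to row 1. P = [[4]].
Insert 6: appended to row 1. P = [[4, 6]].
Insert 3: 3 bumps 4 from row 1; 4 starts row 2. P = [[3, 6], [4]].
Insert 1: 1 bumps 3 from row 1; 3 bumps 4 from row 2; 4 starts row 3. P = [[1, 6], [3], [4]].
Insert 2: 2 bumps 6 from row 1; 6 appends to row 2. P = [[1, 2], [3, 6], [4]].
Insert 5: appended to row 1. P = [[1, 2, 5], [3, 6], [4]].

So P = [[1, 2, 5], [3, 6], [4]].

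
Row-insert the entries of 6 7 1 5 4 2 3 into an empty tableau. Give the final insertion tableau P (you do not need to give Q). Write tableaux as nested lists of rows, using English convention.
After inserting 6: P = [[6]].
After inserting 7: P = [[6, 7]].
After inserting 1: P = [[1, 7], [6]].
After inserting 5: P = [[1, 5], [6, 7]].
After inserting 4: P = [[1, 4], [5, 7], [6]].
After inserting 2: P = [[1, 2], [4, 7], [5], [6]].
After inserting 3: P = [[1, 2, 3], [4, 7], [5], [6]].

So P = [[1, 2, 3], [4, 7], [5], [6]].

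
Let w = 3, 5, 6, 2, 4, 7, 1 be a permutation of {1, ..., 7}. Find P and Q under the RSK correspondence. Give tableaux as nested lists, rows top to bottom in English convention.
Insert each entry of the permutation into P by Schensted row insertion, recording in Q the position of each new cell.

Insert 3: appended to row 1. P = [[3]].
Insert 5: appended to row 1. P = [[3, 5]].
Insert 6: appended to row 1. P = [[3, 5, 6]].
Insert 2: 2 bumps 3 from row 1; 3 starts row 2. P = [[2, 5, 6], [3]].
Insert 4: 4 bumps 5 from row 1; 5 appends to row 2. P = [[2, 4, 6], [3, 5]].
Insert 7: appended to row 1. P = [[2, 4, 6, 7], [3, 5]].
Insert 1: 1 bumps 2 from row 1; 2 bumps 3 from row 2; 3 starts row 3. P = [[1, 4, 6, 7], [2, 5], [3]].

So P = [[1, 4, 6, 7], [2, 5], [3]], Q = [[1, 2, 3, 6], [4, 5], [7]].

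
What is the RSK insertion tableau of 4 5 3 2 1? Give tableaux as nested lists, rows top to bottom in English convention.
Insert 4: appended to row 1. P = [[4]].
Insert 5: appended to row 1. P = [[4, 5]].
Insert 3: 3 bumps 4 from row 1; 4 starts row 2. P = [[3, 5], [4]].
Insert 2: 2 bumps 3 from row 1; 3 bumps 4 from row 2; 4 starts row 3. P = [[2, 5], [3], [4]].
Insert 1: 1 bumps 2 from row 1; 2 bumps 3 from row 2; 3 bumps 4 from row 3; 4 starts row 4. P = [[1, 5], [2], [3], [4]].

So P = [[1, 5], [2], [3], [4]].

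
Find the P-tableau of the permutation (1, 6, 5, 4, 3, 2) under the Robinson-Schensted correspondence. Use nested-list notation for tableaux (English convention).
Insert 1: appended to row 1. P = [[1]].
Insert 6: appended to row 1. P = [[1, 6]].
Insert 5: 5 bumps 6 from row 1; 6 starts row 2. P = [[1, 5], [6]].
Insert 4: 4 bumps 5 from row 1; 5 bumps 6 from row 2; 6 starts row 3. P = [[1, 4], [5], [6]].
Insert 3: 3 bumps 4 from row 1; 4 bumps 5 from row 2; 5 bumps 6 from row 3; 6 starts row 4. P = [[1, 3], [4], [5], [6]].
Insert 2: 2 bumps 3 from row 1; 3 bumps 4 from row 2; 4 bumps 5 from row 3; 5 bumps 6 from row 4; 6 starts row 5. P = [[1, 2], [3], [4], [5], [6]].

So P = [[1, 2], [3], [4], [5], [6]].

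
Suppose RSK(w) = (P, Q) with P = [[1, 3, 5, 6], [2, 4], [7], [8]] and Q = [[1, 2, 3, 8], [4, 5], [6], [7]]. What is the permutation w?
2 4 8 1 7 5 3 6

Reverse the RSK construction: for i from n down to 1, find the cell of Q containing i, remove the entry at that cell from P, and reverse-bump it up through P; the value ejected from row 1 is w(i).

Step i=8: Q has 8 at row 1, column 4; remove that cell from P, ejecting 6. So w(8) = 6. P is now [[1, 3, 5], [2, 4], [7], [8]].
Step i=7: Q has 7 at row 4, column 1; remove 8 from row 4 of P and reverse-bump: 8 enters row 3 and ejects 7; 7 enters row 2 and ejects 4; 4 enters row 1 and ejects 3. So w(7) = 3. P is now [[1, 4, 5], [2, 7], [8]].
Step i=6: Q has 6 at row 3, column 1; remove 8 from row 3 of P and reverse-bump: 8 enters row 2 and ejects 7; 7 enters row 1 and ejects 5. So w(6) = 5. P is now [[1, 4, 7], [2, 8]].
Step i=5: Q has 5 at row 2, column 2; remove 8 from row 2 of P and reverse-bump: 8 enters row 1 and ejects 7. So w(5) = 7. P is now [[1, 4, 8], [2]].
Step i=4: Q has 4 at row 2, column 1; remove 2 from row 2 of P and reverse-bump: 2 enters row 1 and ejects 1. So w(4) = 1. P is now [[2, 4, 8]].
Step i=3: Q has 3 at row 1, column 3; remove that cell from P, ejecting 8. So w(3) = 8. P is now [[2, 4]].
Step i=2: Q has 2 at row 1, column 2; remove that cell from P, ejecting 4. So w(2) = 4. P is now [[2]].
Step i=1: Q has 1 at row 1, column 1; remove that cell from P, ejecting 2. So w(1) = 2. P is now [].

So w = 2 4 8 1 7 5 3 6.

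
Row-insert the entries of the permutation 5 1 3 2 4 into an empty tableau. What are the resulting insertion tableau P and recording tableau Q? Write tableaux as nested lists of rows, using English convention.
Insert each entry of the permutation into P by Schensted row insertion, recording in Q the position of each new cell.

Insert 5: appended to row 1. P = [[5]].
Insert 1: 1 bumps 5 from row 1; 5 starts row 2. P = [[1], [5]].
Insert 3: appended to row 1. P = [[1, 3], [5]].
Insert 2: 2 bumps 3 from row 1; 3 bumps 5 from row 2; 5 starts row 3. P = [[1, 2], [3], [5]].
Insert 4: appended to row 1. P = [[1, 2, 4], [3], [5]].

So P = [[1, 2, 4], [3], [5]], Q = [[1, 3, 5], [2], [4]].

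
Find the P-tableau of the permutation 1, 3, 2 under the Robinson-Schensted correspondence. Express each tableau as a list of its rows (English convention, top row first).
Insert 1: appended to row 1. P = [[1]].
Insert 3: appended to row 1. P = [[1, 3]].
Insert 2: 2 bumps 3 from row 1; 3 starts row 2. P = [[1, 2], [3]].

So P = [[1, 2], [3]].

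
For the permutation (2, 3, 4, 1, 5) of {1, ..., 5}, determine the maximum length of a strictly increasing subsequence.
4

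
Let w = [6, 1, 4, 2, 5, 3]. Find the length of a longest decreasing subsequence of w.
3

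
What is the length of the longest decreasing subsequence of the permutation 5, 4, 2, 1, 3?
4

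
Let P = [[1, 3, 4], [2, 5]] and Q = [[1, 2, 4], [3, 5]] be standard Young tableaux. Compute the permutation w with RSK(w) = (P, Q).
Reverse the RSK construction: for i from n down to 1, find the cell of Q containing i, remove the entry at that cell from P, and reverse-bump it up through P; the value ejected from row 1 is w(i).

Step i=5: Q has 5 at row 2, column 2; remove 5 from row 2 of P and reverse-bump: 5 enters row 1 and ejects 4. So w(5) = 4. P is now [[1, 3, 5], [2]].
Step i=4: Q has 4 at row 1, column 3; remove that cell from P, ejecting 5. So w(4) = 5. P is now [[1, 3], [2]].
Step i=3: Q has 3 at row 2, column 1; remove 2 from row 2 of P and reverse-bump: 2 enters row 1 and ejects 1. So w(3) = 1. P is now [[2, 3]].
Step i=2: Q has 2 at row 1, column 2; remove that cell from P, ejecting 3. So w(2) = 3. P is now [[2]].
Step i=1: Q has 1 at row 1, column 1; remove that cell from P, ejecting 2. So w(1) = 2. P is now [].

So w = 2 3 1 5 4.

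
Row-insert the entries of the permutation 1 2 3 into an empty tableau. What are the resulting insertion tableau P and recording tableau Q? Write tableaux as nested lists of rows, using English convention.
P = [[1, 2, 3]], Q = [[1, 2, 3]]

Insert each entry of the permutation into P by Schensted row insertion, recording in Q the position of each new cell.

Insert 1: appended to row 1. P = [[1]].
Insert 2: appended to row 1. P = [[1, 2]].
Insert 3: appended to row 1. P = [[1, 2, 3]].

So P = [[1, 2, 3]], Q = [[1, 2, 3]].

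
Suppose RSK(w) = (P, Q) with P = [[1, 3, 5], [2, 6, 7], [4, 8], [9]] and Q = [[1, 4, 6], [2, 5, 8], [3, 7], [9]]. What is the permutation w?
4 2 1 9 6 8 3 7 5

Reverse the RSK construction: for i from n down to 1, find the cell of Q containing i, remove the entry at that cell from P, and reverse-bump it up through P; the value ejected from row 1 is w(i).

Step i=9: Q has 9 at row 4, column 1; remove 9 from row 4 of P and reverse-bump: 9 enters row 3 and ejects 8; 8 enters row 2 and ejects 7; 7 enters row 1 and ejects 5. So w(9) = 5. P is now [[1, 3, 7], [2, 6, 8], [4, 9]].
Step i=8: Q has 8 at row 2, column 3; remove 8 from row 2 of P and reverse-bump: 8 enters row 1 and ejects 7. So w(8) = 7. P is now [[1, 3, 8], [2, 6], [4, 9]].
Step i=7: Q has 7 at row 3, column 2; remove 9 from row 3 of P and reverse-bump: 9 enters row 2 and ejects 6; 6 enters row 1 and ejects 3. So w(7) = 3. P is now [[1, 6, 8], [2, 9], [4]].
Step i=6: Q has 6 at row 1, column 3; remove that cell from P, ejecting 8. So w(6) = 8. P is now [[1, 6], [2, 9], [4]].
Step i=5: Q has 5 at row 2, column 2; remove 9 from row 2 of P and reverse-bump: 9 enters row 1 and ejects 6. So w(5) = 6. P is now [[1, 9], [2], [4]].
Step i=4: Q has 4 at row 1, column 2; remove that cell from P, ejecting 9. So w(4) = 9. P is now [[1], [2], [4]].
Step i=3: Q has 3 at row 3, column 1; remove 4 from row 3 of P and reverse-bump: 4 enters row 2 and ejects 2; 2 enters row 1 and ejects 1. So w(3) = 1. P is now [[2], [4]].
Step i=2: Q has 2 at row 2, column 1; remove 4 from row 2 of P and reverse-bump: 4 enters row 1 and ejects 2. So w(2) = 2. P is now [[4]].
Step i=1: Q has 1 at row 1, column 1; remove that cell from P, ejecting 4. So w(1) = 4. P is now [].

So w = 4 2 1 9 6 8 3 7 5.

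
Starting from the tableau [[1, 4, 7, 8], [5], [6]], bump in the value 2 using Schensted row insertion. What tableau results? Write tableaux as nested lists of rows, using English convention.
In row 1, 2 replaces 4 (the leftmost entry greater than 2); 4 is bumped to row 2. In row 2, 4 replaces 5 (the leftmost entry greater than 4); 5 is bumped to row 3. In row 3, 5 replaces 6 (the leftmost entry greater than 5); 6 is bumped to row 4. 6 starts a new row 4. The new tableau is [[1, 2, 7, 8], [4], [5], [6]].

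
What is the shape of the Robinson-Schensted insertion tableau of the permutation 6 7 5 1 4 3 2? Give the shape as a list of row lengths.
[2, 2, 1, 1, 1]

Row-insert each entry into an empty tableau.

After inserting 6: P = [[6]].
After inserting 7: P = [[6, 7]].
After inserting 5: P = [[5, 7], [6]].
After inserting 1: P = [[1, 7], [5], [6]].
After inserting 4: P = [[1, 4], [5, 7], [6]].
After inserting 3: P = [[1, 3], [4, 7], [5], [6]].
After inserting 2: P = [[1, 2], [3, 7], [4], [5], [6]].

The final insertion tableau P = [[1, 2], [3, 7], [4], [5], [6]] has shape [2, 2, 1, 1, 1].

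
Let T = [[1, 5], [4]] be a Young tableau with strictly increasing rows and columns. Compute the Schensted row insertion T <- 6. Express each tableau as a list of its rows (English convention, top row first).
6 is larger than every entry of row 1, so it is appended to row 1. The new tableau is [[1, 5, 6], [4]].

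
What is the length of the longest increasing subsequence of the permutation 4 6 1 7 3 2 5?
3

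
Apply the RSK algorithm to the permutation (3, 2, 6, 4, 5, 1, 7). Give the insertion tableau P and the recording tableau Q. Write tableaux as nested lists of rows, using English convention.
P = [[1, 4, 5, 7], [2, 6], [3]], Q = [[1, 3, 5, 7], [2, 4], [6]]

Insert each entry of the permutation into P by Schensted row insertion, recording in Q the position of each new cell.

Insert 3: appended to row 1. P = [[3]].
Insert 2: 2 bumps 3 from row 1; 3 starts row 2. P = [[2], [3]].
Insert 6: appended to row 1. P = [[2, 6], [3]].
Insert 4: 4 bumps 6 from row 1; 6 appends to row 2. P = [[2, 4], [3, 6]].
Insert 5: appended to row 1. P = [[2, 4, 5], [3, 6]].
Insert 1: 1 bumps 2 from row 1; 2 bumps 3 from row 2; 3 starts row 3. P = [[1, 4, 5], [2, 6], [3]].
Insert 7: appended to row 1. P = [[1, 4, 5, 7], [2, 6], [3]].

So P = [[1, 4, 5, 7], [2, 6], [3]], Q = [[1, 3, 5, 7], [2, 4], [6]].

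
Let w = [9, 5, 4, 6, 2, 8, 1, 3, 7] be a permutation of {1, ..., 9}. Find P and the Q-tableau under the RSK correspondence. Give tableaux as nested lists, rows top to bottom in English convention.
Insert each entry of the permutation into P by Schensted row insertion, recording in Q the position of each new cell.

Insert 9: appended to row 1. P = [[9]].
Insert 5: 5 bumps 9 from row 1; 9 starts row 2. P = [[5], [9]].
Insert 4: 4 bumps 5 from row 1; 5 bumps 9 from row 2; 9 starts row 3. P = [[4], [5], [9]].
Insert 6: appended to row 1. P = [[4, 6], [5], [9]].
Insert 2: 2 bumps 4 from row 1; 4 bumps 5 from row 2; 5 bumps 9 from row 3; 9 starts row 4. P = [[2, 6], [4], [5], [9]].
Insert 8: appended to row 1. P = [[2, 6, 8], [4], [5], [9]].
Insert 1: 1 bumps 2 from row 1; 2 bumps 4 from row 2; 4 bumps 5 from row 3; 5 bumps 9 from row 4; 9 starts row 5. P = [[1, 6, 8], [2], [4], [5], [9]].
Insert 3: 3 bumps 6 from row 1; 6 appends to row 2. P = [[1, 3, 8], [2, 6], [4], [5], [9]].
Insert 7: 7 bumps 8 from row 1; 8 appends to row 2. P = [[1, 3, 7], [2, 6, 8], [4], [5], [9]].

So P = [[1, 3, 7], [2, 6, 8], [4], [5], [9]], Q = [[1, 4, 6], [2, 8, 9], [3], [5], [7]].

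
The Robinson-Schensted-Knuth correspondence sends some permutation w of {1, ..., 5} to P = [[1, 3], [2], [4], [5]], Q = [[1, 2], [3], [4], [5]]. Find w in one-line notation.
2 5 4 3 1

Reverse the RSK construction: for i from n down to 1, find the cell of Q containing i, remove the entry at that cell from P, and reverse-bump it up through P; the value ejected from row 1 is w(i).

Step i=5: Q has 5 at row 4, column 1; remove 5 from row 4 of P and reverse-bump: 5 enters row 3 and ejects 4; 4 enters row 2 and ejects 2; 2 enters row 1 and ejects 1. So w(5) = 1. P is now [[2, 3], [4], [5]].
Step i=4: Q has 4 at row 3, column 1; remove 5 from row 3 of P and reverse-bump: 5 enters row 2 and ejects 4; 4 enters row 1 and ejects 3. So w(4) = 3. P is now [[2, 4], [5]].
Step i=3: Q has 3 at row 2, column 1; remove 5 from row 2 of P and reverse-bump: 5 enters row 1 and ejects 4. So w(3) = 4. P is now [[2, 5]].
Step i=2: Q has 2 at row 1, column 2; remove that cell from P, ejecting 5. So w(2) = 5. P is now [[2]].
Step i=1: Q has 1 at row 1, column 1; remove that cell from P, ejecting 2. So w(1) = 2. P is now [].

So w = 2 5 4 3 1.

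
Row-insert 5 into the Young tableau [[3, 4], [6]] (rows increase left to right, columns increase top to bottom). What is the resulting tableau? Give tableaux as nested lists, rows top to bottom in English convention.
[[3, 4, 5], [6]]

5 is larger than every entry of row 1, so it is appended to row 1. The new tableau is [[3, 4, 5], [6]].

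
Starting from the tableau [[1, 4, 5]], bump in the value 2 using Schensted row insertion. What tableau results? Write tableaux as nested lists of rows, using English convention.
In row 1, 2 replaces 4 (the leftmost entry greater than 2); 4 is bumped to row 2. 4 starts a new row 2. The new tableau is [[1, 2, 5], [4]].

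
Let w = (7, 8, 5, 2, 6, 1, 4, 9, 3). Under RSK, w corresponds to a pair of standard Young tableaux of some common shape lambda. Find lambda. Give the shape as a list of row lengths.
[3, 2, 2, 2]

Row-insert each entry into an empty tableau.

After inserting 7: P = [[7]].
After inserting 8: P = [[7, 8]].
After inserting 5: P = [[5, 8], [7]].
After inserting 2: P = [[2, 8], [5], [7]].
After inserting 6: P = [[2, 6], [5, 8], [7]].
After inserting 1: P = [[1, 6], [2, 8], [5], [7]].
After inserting 4: P = [[1, 4], [2, 6], [5, 8], [7]].
After inserting 9: P = [[1, 4, 9], [2, 6], [5, 8], [7]].
After inserting 3: P = [[1, 3, 9], [2, 4], [5, 6], [7, 8]].

The final insertion tableau P = [[1, 3, 9], [2, 4], [5, 6], [7, 8]] has shape [3, 2, 2, 2].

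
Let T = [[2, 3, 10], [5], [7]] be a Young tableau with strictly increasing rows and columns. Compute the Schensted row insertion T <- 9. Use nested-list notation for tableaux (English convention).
[[2, 3, 9], [5, 10], [7]]

In row 1, 9 replaces 10 (the leftmost entry greater than 9); 10 is bumped to row 2. 10 is appended to row 2. The new tableau is [[2, 3, 9], [5, 10], [7]].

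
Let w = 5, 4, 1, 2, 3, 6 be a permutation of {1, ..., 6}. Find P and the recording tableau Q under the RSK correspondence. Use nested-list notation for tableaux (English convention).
P = [[1, 2, 3, 6], [4], [5]], Q = [[1, 4, 5, 6], [2], [3]]

Insert each entry of the permutation into P by Schensted row insertion, recording in Q the position of each new cell.

Insert 5: appended to row 1. P = [[5]], Q = [[1]].
Insert 4: 4 bumps 5 from row 1; 5 starts row 2. P = [[4], [5]], Q = [[1], [2]].
Insert 1: 1 bumps 4 from row 1; 4 bumps 5 from row 2; 5 starts row 3. P = [[1], [4], [5]], Q = [[1], [2], [3]].
Insert 2: appended to row 1. P = [[1, 2], [4], [5]], Q = [[1, 4], [2], [3]].
Insert 3: appended to row 1. P = [[1, 2, 3], [4], [5]], Q = [[1, 4, 5], [2], [3]].
Insert 6: appended to row 1. P = [[1, 2, 3, 6], [4], [5]], Q = [[1, 4, 5, 6], [2], [3]].

So P = [[1, 2, 3, 6], [4], [5]], Q = [[1, 4, 5, 6], [2], [3]].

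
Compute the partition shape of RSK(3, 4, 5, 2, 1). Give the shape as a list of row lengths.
Row-insert each entry into an empty tableau.

After inserting 3: P = [[3]].
After inserting 4: P = [[3, 4]].
After inserting 5: P = [[3, 4, 5]].
After inserting 2: P = [[2, 4, 5], [3]].
After inserting 1: P = [[1, 4, 5], [2], [3]].

The final insertion tableau P = [[1, 4, 5], [2], [3]] has shape [3, 1, 1].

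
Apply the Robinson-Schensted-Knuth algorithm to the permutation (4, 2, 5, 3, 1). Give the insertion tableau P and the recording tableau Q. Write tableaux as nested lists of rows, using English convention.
P = [[1, 3], [2, 5], [4]], Q = [[1, 3], [2, 4], [5]]

Insert each entry of the permutation into P by Schensted row insertion, recording in Q the position of each new cell.

Insert 4: appended to row 1. P = [[4]], Q = [[1]].
Insert 2: 2 bumps 4 from row 1; 4 starts row 2. P = [[2], [4]], Q = [[1], [2]].
Insert 5: appended to row 1. P = [[2, 5], [4]], Q = [[1, 3], [2]].
Insert 3: 3 bumps 5 from row 1; 5 appends to row 2. P = [[2, 3], [4, 5]], Q = [[1, 3], [2, 4]].
Insert 1: 1 bumps 2 from row 1; 2 bumps 4 from row 2; 4 starts row 3. P = [[1, 3], [2, 5], [4]], Q = [[1, 3], [2, 4], [5]].

So P = [[1, 3], [2, 5], [4]], Q = [[1, 3], [2, 4], [5]].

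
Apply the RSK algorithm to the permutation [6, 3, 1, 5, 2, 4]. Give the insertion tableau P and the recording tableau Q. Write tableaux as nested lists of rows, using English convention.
Insert each entry of the permutation into P by Schensted row insertion, recording in Q the position of each new cell.

After inserting 6: P = [[6]].
After inserting 3: P = [[3], [6]].
After inserting 1: P = [[1], [3], [6]].
After inserting 5: P = [[1, 5], [3], [6]].
After inserting 2: P = [[1, 2], [3, 5], [6]].
After inserting 4: P = [[1, 2, 4], [3, 5], [6]].

So P = [[1, 2, 4], [3, 5], [6]], Q = [[1, 4, 6], [2, 5], [3]].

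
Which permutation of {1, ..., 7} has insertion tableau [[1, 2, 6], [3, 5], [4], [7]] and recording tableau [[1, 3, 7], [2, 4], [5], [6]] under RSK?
4 1 7 5 3 2 6

Reverse the RSK construction: for i from n down to 1, find the cell of Q containing i, remove the entry at that cell from P, and reverse-bump it up through P; the value ejected from row 1 is w(i).

Step i=7: Q has 7 at row 1, column 3; remove that cell from P, ejecting 6. So w(7) = 6. P is now [[1, 2], [3, 5], [4], [7]].
Step i=6: Q has 6 at row 4, column 1; remove 7 from row 4 of P and reverse-bump: 7 enters row 3 and ejects 4; 4 enters row 2 and ejects 3; 3 enters row 1 and ejects 2. So w(6) = 2. P is now [[1, 3], [4, 5], [7]].
Step i=5: Q has 5 at row 3, column 1; remove 7 from row 3 of P and reverse-bump: 7 enters row 2 and ejects 5; 5 enters row 1 and ejects 3. So w(5) = 3. P is now [[1, 5], [4, 7]].
Step i=4: Q has 4 at row 2, column 2; remove 7 from row 2 of P and reverse-bump: 7 enters row 1 and ejects 5. So w(4) = 5. P is now [[1, 7], [4]].
Step i=3: Q has 3 at row 1, column 2; remove that cell from P, ejecting 7. So w(3) = 7. P is now [[1], [4]].
Step i=2: Q has 2 at row 2, column 1; remove 4 from row 2 of P and reverse-bump: 4 enters row 1 and ejects 1. So w(2) = 1. P is now [[4]].
Step i=1: Q has 1 at row 1, column 1; remove that cell from P, ejecting 4. So w(1) = 4. P is now [].

So w = 4 1 7 5 3 2 6.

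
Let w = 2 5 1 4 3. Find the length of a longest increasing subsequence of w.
2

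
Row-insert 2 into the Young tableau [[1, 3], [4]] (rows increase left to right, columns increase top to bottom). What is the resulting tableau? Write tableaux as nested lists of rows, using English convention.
[[1, 2], [3], [4]]

In row 1, 2 replaces 3 (the leftmost entry greater than 2); 3 is bumped to row 2. In row 2, 3 replaces 4 (the leftmost entry greater than 3); 4 is bumped to row 3. 4 starts a new row 3. The new tableau is [[1, 2], [3], [4]].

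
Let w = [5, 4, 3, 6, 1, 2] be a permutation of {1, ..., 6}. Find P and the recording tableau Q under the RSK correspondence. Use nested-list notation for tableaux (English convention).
P = [[1, 2], [3, 6], [4], [5]], Q = [[1, 4], [2, 6], [3], [5]]

Insert each entry of the permutation into P by Schensted row insertion, recording in Q the position of each new cell.

Insert 5: appended to row 1. P = [[5]], Q = [[1]].
Insert 4: 4 bumps 5 from row 1; 5 starts row 2. P = [[4], [5]], Q = [[1], [2]].
Insert 3: 3 bumps 4 from row 1; 4 bumps 5 from row 2; 5 starts row 3. P = [[3], [4], [5]], Q = [[1], [2], [3]].
Insert 6: appended to row 1. P = [[3, 6], [4], [5]], Q = [[1, 4], [2], [3]].
Insert 1: 1 bumps 3 from row 1; 3 bumps 4 from row 2; 4 bumps 5 from row 3; 5 starts row 4. P = [[1, 6], [3], [4], [5]], Q = [[1, 4], [2], [3], [5]].
Insert 2: 2 bumps 6 from row 1; 6 appends to row 2. P = [[1, 2], [3, 6], [4], [5]], Q = [[1, 4], [2, 6], [3], [5]].

So P = [[1, 2], [3, 6], [4], [5]], Q = [[1, 4], [2, 6], [3], [5]].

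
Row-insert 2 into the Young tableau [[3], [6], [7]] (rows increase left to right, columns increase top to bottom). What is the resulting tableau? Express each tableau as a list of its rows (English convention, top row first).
[[2], [3], [6], [7]]

In row 1, 2 replaces 3 (the leftmost entry greater than 2); 3 is bumped to row 2. In row 2, 3 replaces 6 (the leftmost entry greater than 3); 6 is bumped to row 3. In row 3, 6 replaces 7 (the leftmost entry greater than 6); 7 is bumped to row 4. 7 starts a new row 4. The new tableau is [[2], [3], [6], [7]].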